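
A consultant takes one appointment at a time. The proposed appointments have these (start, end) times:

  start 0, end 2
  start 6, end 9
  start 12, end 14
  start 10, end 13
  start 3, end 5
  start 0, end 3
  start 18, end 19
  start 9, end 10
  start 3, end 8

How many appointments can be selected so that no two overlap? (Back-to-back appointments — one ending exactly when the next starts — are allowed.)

6

Order by finish time; keep every interval that doesn't clash with the previous kept one.
Sorted by end: (0,2)  (0,3)  (3,5)  (3,8)  (6,9)  (9,10)  (10,13)  (12,14)  (18,19)
take (0,2); take (3,5); take (6,9); take (9,10); take (10,13); skip (12,14); take (18,19).
Selected 6 appointments.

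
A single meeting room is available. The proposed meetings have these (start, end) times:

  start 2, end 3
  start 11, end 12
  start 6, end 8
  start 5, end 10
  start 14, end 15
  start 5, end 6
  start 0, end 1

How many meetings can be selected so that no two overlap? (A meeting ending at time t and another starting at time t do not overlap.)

Order by finish time; keep every interval that doesn't clash with the previous kept one.
By end time: (0,1), (2,3), (5,6), (6,8), (5,10), (11,12), (14,15).
Pick (0,1); next start ≥ 1 → (2,3); next start ≥ 3 → (5,6); next start ≥ 6 → (6,8); next start ≥ 8 → (11,12); next start ≥ 12 → (14,15).
Selected 6 meetings.

6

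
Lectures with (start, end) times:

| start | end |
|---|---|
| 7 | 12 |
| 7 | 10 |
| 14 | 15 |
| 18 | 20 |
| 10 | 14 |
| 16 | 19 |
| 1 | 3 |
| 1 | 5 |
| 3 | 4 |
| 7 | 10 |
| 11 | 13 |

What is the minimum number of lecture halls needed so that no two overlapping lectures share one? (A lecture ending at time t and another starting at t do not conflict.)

3

Count concurrent intervals with a sweep; the peak is the room count.
starts: [1, 1, 3, 7, 7, 7, 10, 11, 14, 16, 18]
ends:   [3, 4, 5, 10, 10, 12, 13, 14, 15, 19, 20]
s1→1 s1→2 e3→1 s3→2 e4→1 e5→0 s7→1 s7→2 s7→3  — peak 3.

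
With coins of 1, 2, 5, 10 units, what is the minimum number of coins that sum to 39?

39 − 3×10→9 − 1×5→4 − 2×2→0
Total coins = 3 + 1 + 2 = 6

6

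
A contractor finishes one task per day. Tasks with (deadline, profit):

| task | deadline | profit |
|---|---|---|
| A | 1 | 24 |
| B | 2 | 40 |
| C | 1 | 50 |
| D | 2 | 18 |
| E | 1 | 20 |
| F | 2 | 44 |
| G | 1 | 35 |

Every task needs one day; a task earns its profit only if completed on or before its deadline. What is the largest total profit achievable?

94

Sort by profit descending; place each in the latest free slot ≤ its deadline.
By profit: C(d1,50), F(d2,44), B(d2,40), G(d1,35), A(d1,24), E(d1,20), D(d2,18)
C→slot 1; F→slot 2; B skipped; G skipped; A skipped; E skipped; D skipped.
Profit = 50 + 44 = 94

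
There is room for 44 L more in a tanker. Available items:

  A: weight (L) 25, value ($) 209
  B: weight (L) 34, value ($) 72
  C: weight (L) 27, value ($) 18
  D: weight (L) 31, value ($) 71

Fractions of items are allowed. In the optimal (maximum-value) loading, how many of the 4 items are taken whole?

Greedy by value/weight ratio, highest first.
Order: A (209/25=8.36) > D (71/31=2.29) > B (72/34=2.12) > C (18/27=0.67)
Fill: take A (25 @ 209) → take 19/31 of D → 43.52; 44/44 used.
1 item(s) taken whole; one partial (take 19/31 of D).

1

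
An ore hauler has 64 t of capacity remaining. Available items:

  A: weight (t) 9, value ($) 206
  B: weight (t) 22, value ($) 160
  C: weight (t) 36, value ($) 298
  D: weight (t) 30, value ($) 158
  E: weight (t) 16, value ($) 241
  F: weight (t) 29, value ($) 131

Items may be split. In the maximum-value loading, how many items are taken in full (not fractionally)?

3

Order: A (206/9=22.89) > E (241/16=15.06) > C (298/36=8.28) > B (160/22=7.27) > D (158/30=5.27) > F (131/29=4.52)
Fill: take A (9 @ 206) → take E (16 @ 241) → take C (36 @ 298) → take 3/22 of B → 21.82; 64/64 used.
3 item(s) taken whole; one partial (take 3/22 of B).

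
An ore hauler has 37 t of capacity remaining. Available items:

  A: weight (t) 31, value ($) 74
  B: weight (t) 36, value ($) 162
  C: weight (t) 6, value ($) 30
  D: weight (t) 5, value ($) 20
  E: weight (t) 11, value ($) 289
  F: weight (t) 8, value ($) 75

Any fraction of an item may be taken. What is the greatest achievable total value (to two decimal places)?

448.00

Order: E (289/11=26.27) > F (75/8=9.38) > C (30/6=5.00) > B (162/36=4.50) > D (20/5=4.00) > A (74/31=2.39)
Fill: take E (11 @ 289) → take F (8 @ 75) → take C (6 @ 30) → take 12/36 of B → 54.00; 37/37 used.
Total value = 448.00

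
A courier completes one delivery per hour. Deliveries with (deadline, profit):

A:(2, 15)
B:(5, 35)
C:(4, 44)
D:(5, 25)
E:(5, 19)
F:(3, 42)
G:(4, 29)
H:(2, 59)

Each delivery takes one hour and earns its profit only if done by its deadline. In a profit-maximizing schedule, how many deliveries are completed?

Take jobs in profit order; each goes to the latest open slot no later than its deadline.
Profit order: H=59 C=44 F=42 B=35 G=29 D=25 E=19 A=15
Assign: H→slot 2, C→slot 4, F→slot 3, B→slot 5, G→slot 1, D skipped, E skipped, A skipped.
Slots: [1:G] [2:H] [3:F] [4:C] [5:B]
5 of 8 scheduled.

5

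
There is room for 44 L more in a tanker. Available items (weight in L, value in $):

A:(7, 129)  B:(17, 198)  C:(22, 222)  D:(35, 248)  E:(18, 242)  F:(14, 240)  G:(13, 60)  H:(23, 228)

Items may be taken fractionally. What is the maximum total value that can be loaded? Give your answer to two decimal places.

Ratios (sorted): A 18.43, F 17.14, E 13.44, B 11.65, C 10.09, H 9.91, D 7.09, G 4.62
take A (7 @ 129); take F (14 @ 240); take E (18 @ 242); take 5/17 of B → 58.24. Capacity used 44/44.
Total value = 669.24

669.24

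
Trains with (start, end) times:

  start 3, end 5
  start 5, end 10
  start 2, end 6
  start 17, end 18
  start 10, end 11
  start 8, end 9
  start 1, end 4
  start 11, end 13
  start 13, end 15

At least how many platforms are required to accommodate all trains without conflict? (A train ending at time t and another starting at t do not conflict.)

3

Count concurrent intervals with a sweep; the peak is the room count.
Events (time:±→running): 1:+→1 2:+→2 3:+→3 … peak 3.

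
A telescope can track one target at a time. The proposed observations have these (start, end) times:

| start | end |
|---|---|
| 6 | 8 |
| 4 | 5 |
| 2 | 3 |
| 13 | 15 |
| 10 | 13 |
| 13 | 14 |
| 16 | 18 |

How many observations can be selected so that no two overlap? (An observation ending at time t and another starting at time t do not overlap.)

By end time: (2,3), (4,5), (6,8), (10,13), (13,14), (13,15), (16,18).
Pick (2,3); next start ≥ 3 → (4,5); next start ≥ 5 → (6,8); next start ≥ 8 → (10,13); next start ≥ 13 → (13,14); next start ≥ 14 → (16,18).
Selected 6 observations.

6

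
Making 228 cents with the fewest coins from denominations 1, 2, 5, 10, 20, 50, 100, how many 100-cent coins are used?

2

Greedy: take as many of the largest coin as possible, then repeat with the remainder.
228 − 2×100→28 − 1×20→8 − 1×5→3 − 1×2→1 − 1×1→0
Count of 100: 2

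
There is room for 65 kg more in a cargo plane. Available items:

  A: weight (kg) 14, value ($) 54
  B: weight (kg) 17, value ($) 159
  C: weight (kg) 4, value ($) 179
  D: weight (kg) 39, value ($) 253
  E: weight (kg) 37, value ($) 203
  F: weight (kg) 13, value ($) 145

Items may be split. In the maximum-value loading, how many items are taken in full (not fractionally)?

Sort by value per unit weight and fill in that order.
Order: C (179/4=44.75) > F (145/13=11.15) > B (159/17=9.35) > D (253/39=6.49) > E (203/37=5.49) > A (54/14=3.86)
Fill: take C (4 @ 179) → take F (13 @ 145) → take B (17 @ 159) → take 31/39 of D → 201.10; 65/65 used.
3 item(s) taken whole; one partial (take 31/39 of D).

3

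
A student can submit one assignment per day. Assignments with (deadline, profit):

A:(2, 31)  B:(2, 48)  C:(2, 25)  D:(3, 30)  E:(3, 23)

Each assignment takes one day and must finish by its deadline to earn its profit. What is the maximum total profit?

109

Sort by profit descending; place each in the latest free slot ≤ its deadline.
Profit order: B=48 A=31 D=30 C=25 E=23
Assign: B→slot 2, A→slot 1, D→slot 3, C skipped, E skipped.
Slots: [1:A] [2:B] [3:D]
Profit = 31 + 48 + 30 = 109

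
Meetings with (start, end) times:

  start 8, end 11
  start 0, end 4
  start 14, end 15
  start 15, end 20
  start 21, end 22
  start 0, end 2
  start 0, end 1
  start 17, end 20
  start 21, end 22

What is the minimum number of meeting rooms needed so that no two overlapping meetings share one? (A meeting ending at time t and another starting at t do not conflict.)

Count concurrent intervals with a sweep; the peak is the room count.
Events (time:±→running): 0:+→1 0:+→2 0:+→3 … peak 3.

3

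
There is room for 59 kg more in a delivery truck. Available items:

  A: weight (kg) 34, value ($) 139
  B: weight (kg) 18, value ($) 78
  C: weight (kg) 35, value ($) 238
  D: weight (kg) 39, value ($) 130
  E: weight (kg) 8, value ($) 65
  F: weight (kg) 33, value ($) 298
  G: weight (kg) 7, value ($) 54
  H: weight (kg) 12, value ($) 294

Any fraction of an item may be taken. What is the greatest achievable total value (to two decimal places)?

Ratios (sorted): H 24.50, F 9.03, E 8.12, G 7.71, C 6.80, B 4.33, A 4.09, D 3.33
take H (12 @ 294); take F (33 @ 298); take E (8 @ 65); take 6/7 of G → 46.29. Capacity used 59/59.
Total value = 703.29

703.29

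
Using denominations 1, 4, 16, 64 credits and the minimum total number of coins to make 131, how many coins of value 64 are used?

Use the largest denomination that fits, subtract, and repeat.
131 − 2×64→3 − 3×1→0
Count of 64: 2

2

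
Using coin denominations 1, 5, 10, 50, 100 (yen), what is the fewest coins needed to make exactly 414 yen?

Use the largest denomination that fits, subtract, and repeat.
414 = 4×100 + 1×10 + 4×1
Total coins = 4 + 1 + 4 = 9

9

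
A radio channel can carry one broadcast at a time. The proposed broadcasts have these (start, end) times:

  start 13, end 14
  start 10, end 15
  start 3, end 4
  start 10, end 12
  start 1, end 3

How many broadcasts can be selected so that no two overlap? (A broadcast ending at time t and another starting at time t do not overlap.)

4

Order by finish time; keep every interval that doesn't clash with the previous kept one.
By end time: (1,3), (3,4), (10,12), (13,14), (10,15).
Pick (1,3); next start ≥ 3 → (3,4); next start ≥ 4 → (10,12); next start ≥ 12 → (13,14).
Selected 4 broadcasts.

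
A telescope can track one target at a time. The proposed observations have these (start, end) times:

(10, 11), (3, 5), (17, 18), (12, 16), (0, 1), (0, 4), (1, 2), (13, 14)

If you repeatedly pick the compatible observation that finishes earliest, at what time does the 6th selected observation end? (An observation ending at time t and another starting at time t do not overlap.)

Sorted by end: (0,1)  (1,2)  (0,4)  (3,5)  (10,11)  (13,14)  (12,16)  (17,18)
take (0,1); take (1,2); take (3,5); take (10,11); take (13,14); take (17,18).
Selected: (0,1) (1,2) (3,5) (10,11) (13,14) (17,18)

18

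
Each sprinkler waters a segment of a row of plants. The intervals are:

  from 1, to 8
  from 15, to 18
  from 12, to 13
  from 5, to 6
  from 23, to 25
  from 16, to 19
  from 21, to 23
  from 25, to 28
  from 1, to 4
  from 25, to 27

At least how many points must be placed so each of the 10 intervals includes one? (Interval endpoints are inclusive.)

Process intervals by earliest right end; each time one isn't hit yet, stab at its right endpoint.
By right end: [1,4]  [5,6]  [1,8]  [12,13]  [15,18]  [16,19]  [21,23]  [23,25]  [25,27]  [25,28]
[1,4] uncovered → point at 4; [5,6] uncovered → point at 6; [12,13] uncovered → point at 13; [15,18] uncovered → point at 18; [21,23] uncovered → point at 23; [25,27] uncovered → point at 27.
Points: 4, 6, 13, 18, 23, 27 (6 total).

6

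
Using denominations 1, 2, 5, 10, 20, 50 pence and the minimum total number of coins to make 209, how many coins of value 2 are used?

209 − 4×50→9 − 1×5→4 − 2×2→0
Count of 2: 2

2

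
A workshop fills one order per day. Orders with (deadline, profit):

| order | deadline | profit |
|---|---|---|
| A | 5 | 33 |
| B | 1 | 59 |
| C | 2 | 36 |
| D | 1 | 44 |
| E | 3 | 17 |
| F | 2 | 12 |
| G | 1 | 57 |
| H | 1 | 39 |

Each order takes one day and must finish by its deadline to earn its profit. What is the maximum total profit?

145

By profit: B(d1,59), G(d1,57), D(d1,44), H(d1,39), C(d2,36), A(d5,33), E(d3,17), F(d2,12)
B→slot 1; G skipped; D skipped; H skipped; C→slot 2; A→slot 5; E→slot 3; F skipped.
Profit = 59 + 36 + 17 + 33 = 145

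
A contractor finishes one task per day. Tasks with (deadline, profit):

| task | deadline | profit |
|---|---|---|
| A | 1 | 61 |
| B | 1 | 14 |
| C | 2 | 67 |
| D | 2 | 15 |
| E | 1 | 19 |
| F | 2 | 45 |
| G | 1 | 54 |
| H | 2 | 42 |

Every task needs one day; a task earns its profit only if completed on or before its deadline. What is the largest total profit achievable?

Take jobs in profit order; each goes to the latest open slot no later than its deadline.
By profit: C(d2,67), A(d1,61), G(d1,54), F(d2,45), H(d2,42), E(d1,19), D(d2,15), B(d1,14)
C→slot 2; A→slot 1; G skipped; F skipped; H skipped; E skipped; D skipped; B skipped.
Profit = 61 + 67 = 128

128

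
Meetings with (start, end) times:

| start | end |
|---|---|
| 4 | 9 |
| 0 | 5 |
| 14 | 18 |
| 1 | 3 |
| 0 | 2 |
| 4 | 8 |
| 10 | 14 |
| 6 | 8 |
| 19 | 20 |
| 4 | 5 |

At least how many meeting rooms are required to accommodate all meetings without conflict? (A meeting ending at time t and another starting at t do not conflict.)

The answer is the maximum number of intervals overlapping at any instant.
starts: [0, 0, 1, 4, 4, 4, 6, 10, 14, 19]
ends:   [2, 3, 5, 5, 8, 8, 9, 14, 18, 20]
s0→1 s0→2 s1→3 e2→2 e3→1 s4→2 s4→3 s4→4  — peak 4.

4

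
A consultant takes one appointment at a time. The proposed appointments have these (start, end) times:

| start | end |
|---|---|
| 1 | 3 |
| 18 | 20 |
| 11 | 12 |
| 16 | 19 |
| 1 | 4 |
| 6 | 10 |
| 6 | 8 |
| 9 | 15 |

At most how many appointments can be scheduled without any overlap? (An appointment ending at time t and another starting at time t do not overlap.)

Sort by end time and greedily take each interval whose start is ≥ the last chosen end.
Sorted by end: (1,3)  (1,4)  (6,8)  (6,10)  (11,12)  (9,15)  (16,19)  (18,20)
take (1,3); skip (1,4); take (6,8); take (11,12); take (16,19).
Selected 4 appointments.

4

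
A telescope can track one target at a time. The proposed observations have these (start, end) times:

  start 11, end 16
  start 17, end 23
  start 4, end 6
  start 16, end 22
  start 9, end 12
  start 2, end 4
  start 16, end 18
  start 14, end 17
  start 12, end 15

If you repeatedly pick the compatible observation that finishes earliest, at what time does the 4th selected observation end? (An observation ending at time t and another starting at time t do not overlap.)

15

Sort by end time and greedily take each interval whose start is ≥ the last chosen end.
Sorted by end: (2,4)  (4,6)  (9,12)  (12,15)  (11,16)  (14,17)  (16,18)  (16,22)  (17,23)
take (2,4); take (4,6); take (9,12); take (12,15); take (16,18); skip (16,22).
Selected: (2,4) (4,6) (9,12) (12,15) (16,18)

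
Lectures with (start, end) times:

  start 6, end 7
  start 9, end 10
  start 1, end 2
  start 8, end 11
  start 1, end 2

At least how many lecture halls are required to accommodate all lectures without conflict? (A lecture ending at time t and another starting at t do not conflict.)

Events (time:±→running): 1:+→1 1:+→2 … peak 2.

2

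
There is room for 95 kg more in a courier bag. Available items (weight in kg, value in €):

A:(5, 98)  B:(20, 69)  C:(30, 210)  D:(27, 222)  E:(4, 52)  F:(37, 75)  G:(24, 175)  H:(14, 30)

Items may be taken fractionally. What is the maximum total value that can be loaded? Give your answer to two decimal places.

Ratios (sorted): A 19.60, E 13.00, D 8.22, G 7.29, C 7.00, B 3.45, H 2.14, F 2.03
take A (5 @ 98); take E (4 @ 52); take D (27 @ 222); take G (24 @ 175); take C (30 @ 210); take 5/20 of B → 17.25. Capacity used 95/95.
Total value = 774.25

774.25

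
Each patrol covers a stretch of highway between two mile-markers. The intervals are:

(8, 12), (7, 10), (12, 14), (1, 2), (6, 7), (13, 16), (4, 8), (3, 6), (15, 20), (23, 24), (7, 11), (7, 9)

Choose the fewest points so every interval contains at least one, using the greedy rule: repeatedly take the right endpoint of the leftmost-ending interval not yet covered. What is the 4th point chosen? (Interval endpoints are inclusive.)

Sort by right endpoint; whenever an interval is uncovered, place a point at its right end.
By right end: [1,2]  [3,6]  [6,7]  [4,8]  [7,9]  [7,10]  [7,11]  [8,12]  [12,14]  [13,16]  [15,20]  [23,24]
[1,2] uncovered → point at 2; [3,6] uncovered → point at 6; [7,9] uncovered → point at 9; [12,14] uncovered → point at 14; [15,20] uncovered → point at 20; [23,24] uncovered → point at 24.
Points: 2, 6, 9, 14, 20, 24 (6 total).

14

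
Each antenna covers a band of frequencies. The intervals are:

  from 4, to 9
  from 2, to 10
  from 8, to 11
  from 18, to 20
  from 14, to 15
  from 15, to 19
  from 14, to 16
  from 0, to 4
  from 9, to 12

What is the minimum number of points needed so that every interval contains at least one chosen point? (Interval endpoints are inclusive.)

By right end: [0,4]  [4,9]  [2,10]  [8,11]  [9,12]  [14,15]  [14,16]  [15,19]  [18,20]
[0,4] uncovered → point at 4; [8,11] uncovered → point at 11; [14,15] uncovered → point at 15; [18,20] uncovered → point at 20.
Points: 4, 11, 15, 20 (4 total).

4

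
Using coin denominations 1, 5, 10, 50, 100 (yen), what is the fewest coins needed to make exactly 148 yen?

148 = 1×100 + 4×10 + 1×5 + 3×1
Total coins = 1 + 4 + 1 + 3 = 9

9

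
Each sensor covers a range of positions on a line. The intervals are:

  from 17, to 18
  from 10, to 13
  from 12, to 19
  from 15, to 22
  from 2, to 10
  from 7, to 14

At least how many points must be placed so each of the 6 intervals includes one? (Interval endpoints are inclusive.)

Process intervals by earliest right end; each time one isn't hit yet, stab at its right endpoint.
By right end: [2,10]  [10,13]  [7,14]  [17,18]  [12,19]  [15,22]
[2,10] uncovered → point at 10; [17,18] uncovered → point at 18.
Points: 10, 18 (2 total).

2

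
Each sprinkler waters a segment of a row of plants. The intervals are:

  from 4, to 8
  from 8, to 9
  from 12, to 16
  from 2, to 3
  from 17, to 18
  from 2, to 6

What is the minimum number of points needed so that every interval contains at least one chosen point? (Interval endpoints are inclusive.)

Process intervals by earliest right end; each time one isn't hit yet, stab at its right endpoint.
Sorted: [2,3] [2,6] [4,8] [8,9] [12,16] [17,18]
{[2,3],[2,6]} hit by 3; {[4,8],[8,9]} hit by 8; {[12,16]} hit by 16; {[17,18]} hit by 18.
Points: 3, 8, 16, 18 (4 total).

4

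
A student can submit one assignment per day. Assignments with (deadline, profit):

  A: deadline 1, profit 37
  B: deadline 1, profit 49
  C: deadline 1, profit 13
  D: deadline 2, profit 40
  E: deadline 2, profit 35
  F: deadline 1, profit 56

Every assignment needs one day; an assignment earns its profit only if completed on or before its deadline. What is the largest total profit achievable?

96

Sort by profit descending; place each in the latest free slot ≤ its deadline.
Profit order: F=56 B=49 D=40 A=37 E=35 C=13
Assign: F→slot 1, B skipped, D→slot 2, A skipped, E skipped, C skipped.
Slots: [1:F] [2:D]
Profit = 56 + 40 = 96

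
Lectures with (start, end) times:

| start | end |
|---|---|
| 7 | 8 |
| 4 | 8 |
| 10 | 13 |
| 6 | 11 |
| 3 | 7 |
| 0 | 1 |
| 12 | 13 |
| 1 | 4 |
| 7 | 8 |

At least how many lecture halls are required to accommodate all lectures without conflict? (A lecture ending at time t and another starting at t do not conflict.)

The answer is the maximum number of intervals overlapping at any instant.
Events (time:±→running): 0:+→1 1:-→0 1:+→1 3:+→2 4:-→1 4:+→2 6:+→3 7:-→2 7:+→3 7:+→4 … peak 4.

4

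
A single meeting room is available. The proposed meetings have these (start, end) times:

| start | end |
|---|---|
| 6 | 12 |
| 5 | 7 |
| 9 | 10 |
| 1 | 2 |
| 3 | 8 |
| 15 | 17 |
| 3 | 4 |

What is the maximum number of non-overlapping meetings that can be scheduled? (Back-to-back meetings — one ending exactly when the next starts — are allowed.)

5

Order by finish time; keep every interval that doesn't clash with the previous kept one.
By end time: (1,2), (3,4), (5,7), (3,8), (9,10), (6,12), (15,17).
Pick (1,2); next start ≥ 2 → (3,4); next start ≥ 4 → (5,7); next start ≥ 7 → (9,10); next start ≥ 10 → (15,17).
Selected 5 meetings.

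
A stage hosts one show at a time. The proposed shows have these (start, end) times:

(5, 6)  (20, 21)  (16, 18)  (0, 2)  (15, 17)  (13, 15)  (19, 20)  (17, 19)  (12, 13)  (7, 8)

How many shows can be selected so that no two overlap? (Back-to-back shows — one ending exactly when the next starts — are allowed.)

Sorted by end: (0,2)  (5,6)  (7,8)  (12,13)  (13,15)  (15,17)  (16,18)  (17,19)  (19,20)  (20,21)
take (0,2); take (5,6); take (7,8); take (12,13); take (13,15); take (15,17); take (17,19); take (19,20); take (20,21).
Selected 9 shows.

9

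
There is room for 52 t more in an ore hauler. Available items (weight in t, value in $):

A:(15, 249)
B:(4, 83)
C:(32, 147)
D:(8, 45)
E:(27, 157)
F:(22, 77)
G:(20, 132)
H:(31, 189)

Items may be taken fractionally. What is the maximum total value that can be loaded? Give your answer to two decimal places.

Order: B (83/4=20.75) > A (249/15=16.60) > G (132/20=6.60) > H (189/31=6.10) > E (157/27=5.81) > D (45/8=5.62) > C (147/32=4.59) > F (77/22=3.50)
Fill: take B (4 @ 83) → take A (15 @ 249) → take G (20 @ 132) → take 13/31 of H → 79.26; 52/52 used.
Total value = 543.26

543.26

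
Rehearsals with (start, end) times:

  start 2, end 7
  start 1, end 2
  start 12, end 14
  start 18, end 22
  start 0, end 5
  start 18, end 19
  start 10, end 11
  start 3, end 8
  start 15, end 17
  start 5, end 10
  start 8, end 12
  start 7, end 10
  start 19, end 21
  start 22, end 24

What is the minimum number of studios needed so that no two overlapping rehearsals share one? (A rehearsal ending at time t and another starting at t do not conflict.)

Events (time:±→running): 0:+→1 1:+→2 2:-→1 2:+→2 3:+→3 … peak 3.

3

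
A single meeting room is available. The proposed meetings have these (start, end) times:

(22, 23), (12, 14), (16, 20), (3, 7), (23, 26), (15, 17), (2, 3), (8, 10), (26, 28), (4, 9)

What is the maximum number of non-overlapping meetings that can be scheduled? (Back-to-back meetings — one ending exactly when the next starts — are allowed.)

8

Order by finish time; keep every interval that doesn't clash with the previous kept one.
By end time: (2,3), (3,7), (4,9), (8,10), (12,14), (15,17), (16,20), (22,23), (23,26), (26,28).
Pick (2,3); next start ≥ 3 → (3,7); next start ≥ 7 → (8,10); next start ≥ 10 → (12,14); next start ≥ 14 → (15,17); next start ≥ 17 → (22,23); next start ≥ 23 → (23,26); next start ≥ 26 → (26,28).
Selected 8 meetings.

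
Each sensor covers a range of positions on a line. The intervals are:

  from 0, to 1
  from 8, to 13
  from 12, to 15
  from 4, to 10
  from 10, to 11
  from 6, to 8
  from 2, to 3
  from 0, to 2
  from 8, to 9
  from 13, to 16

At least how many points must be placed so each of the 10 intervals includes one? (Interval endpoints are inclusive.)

Sort by right endpoint; whenever an interval is uncovered, place a point at its right end.
By right end: [0,1]  [0,2]  [2,3]  [6,8]  [8,9]  [4,10]  [10,11]  [8,13]  [12,15]  [13,16]
[0,1] uncovered → point at 1; [2,3] uncovered → point at 3; [6,8] uncovered → point at 8; [10,11] uncovered → point at 11; [12,15] uncovered → point at 15.
Points: 1, 3, 8, 11, 15 (5 total).

5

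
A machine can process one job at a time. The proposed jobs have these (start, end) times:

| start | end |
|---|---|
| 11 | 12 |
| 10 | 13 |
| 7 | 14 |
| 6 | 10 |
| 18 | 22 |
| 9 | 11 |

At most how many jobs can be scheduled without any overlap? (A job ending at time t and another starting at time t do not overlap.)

3

Greedy by earliest finish: after sorting by end time, pick each interval compatible with the last pick.
Sorted by end: (6,10)  (9,11)  (11,12)  (10,13)  (7,14)  (18,22)
take (6,10); take (11,12); skip (10,13); take (18,22).
Selected 3 jobs.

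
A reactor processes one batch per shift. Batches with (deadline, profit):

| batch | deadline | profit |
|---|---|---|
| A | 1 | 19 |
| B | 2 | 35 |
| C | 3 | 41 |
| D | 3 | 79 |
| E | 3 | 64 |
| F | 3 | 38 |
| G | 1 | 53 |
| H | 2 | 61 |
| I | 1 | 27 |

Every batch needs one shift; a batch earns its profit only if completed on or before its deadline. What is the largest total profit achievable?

204

Profit order: D=79 E=64 H=61 G=53 C=41 F=38 B=35 I=27 A=19
Assign: D→slot 3, E→slot 2, H→slot 1, G skipped, C skipped, F skipped, B skipped, I skipped, A skipped.
Slots: [1:H] [2:E] [3:D]
Profit = 61 + 64 + 79 = 204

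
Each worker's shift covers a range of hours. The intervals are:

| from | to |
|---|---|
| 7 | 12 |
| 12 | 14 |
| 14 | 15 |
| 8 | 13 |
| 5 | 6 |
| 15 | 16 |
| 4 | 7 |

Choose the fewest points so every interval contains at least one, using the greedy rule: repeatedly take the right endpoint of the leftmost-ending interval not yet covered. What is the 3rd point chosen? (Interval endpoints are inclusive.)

15

Process intervals by earliest right end; each time one isn't hit yet, stab at its right endpoint.
Sorted: [5,6] [4,7] [7,12] [8,13] [12,14] [14,15] [15,16]
{[5,6],[4,7]} hit by 6; {[7,12],[8,13],[12,14]} hit by 12; {[14,15],[15,16]} hit by 15.
Points: 6, 12, 15 (3 total).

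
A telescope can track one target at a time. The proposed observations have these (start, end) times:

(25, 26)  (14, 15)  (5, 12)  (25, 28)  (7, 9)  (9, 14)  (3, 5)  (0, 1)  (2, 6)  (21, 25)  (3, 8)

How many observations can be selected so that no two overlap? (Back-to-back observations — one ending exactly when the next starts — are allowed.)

By end time: (0,1), (3,5), (2,6), (3,8), (7,9), (5,12), (9,14), (14,15), (21,25), (25,26), (25,28).
Pick (0,1); next start ≥ 1 → (3,5); next start ≥ 5 → (7,9); next start ≥ 9 → (9,14); next start ≥ 14 → (14,15); next start ≥ 15 → (21,25); next start ≥ 25 → (25,26).
Selected 7 observations.

7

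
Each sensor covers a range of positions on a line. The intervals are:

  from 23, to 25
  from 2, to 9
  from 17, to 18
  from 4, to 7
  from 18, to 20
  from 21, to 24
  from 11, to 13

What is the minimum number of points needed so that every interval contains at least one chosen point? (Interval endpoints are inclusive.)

4

Process intervals by earliest right end; each time one isn't hit yet, stab at its right endpoint.
Sorted: [4,7] [2,9] [11,13] [17,18] [18,20] [21,24] [23,25]
{[4,7],[2,9]} hit by 7; {[11,13]} hit by 13; {[17,18],[18,20]} hit by 18; {[21,24],[23,25]} hit by 24.
Points: 7, 13, 18, 24 (4 total).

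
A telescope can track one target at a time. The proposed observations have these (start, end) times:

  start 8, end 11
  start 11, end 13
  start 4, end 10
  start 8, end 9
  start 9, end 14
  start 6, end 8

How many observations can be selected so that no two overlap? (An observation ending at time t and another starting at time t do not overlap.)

Order by finish time; keep every interval that doesn't clash with the previous kept one.
By end time: (6,8), (8,9), (4,10), (8,11), (11,13), (9,14).
Pick (6,8); next start ≥ 8 → (8,9); next start ≥ 9 → (11,13).
Selected 3 observations.

3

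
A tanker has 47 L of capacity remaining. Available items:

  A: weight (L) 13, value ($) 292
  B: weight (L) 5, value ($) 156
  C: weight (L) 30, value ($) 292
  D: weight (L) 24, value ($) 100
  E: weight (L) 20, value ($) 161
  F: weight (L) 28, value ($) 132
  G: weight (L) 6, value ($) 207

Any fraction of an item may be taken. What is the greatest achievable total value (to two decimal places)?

878.87

Sort by value per unit weight and fill in that order.
Ratios (sorted): G 34.50, B 31.20, A 22.46, C 9.73, E 8.05, F 4.71, D 4.17
take G (6 @ 207); take B (5 @ 156); take A (13 @ 292); take 23/30 of C → 223.87. Capacity used 47/47.
Total value = 878.87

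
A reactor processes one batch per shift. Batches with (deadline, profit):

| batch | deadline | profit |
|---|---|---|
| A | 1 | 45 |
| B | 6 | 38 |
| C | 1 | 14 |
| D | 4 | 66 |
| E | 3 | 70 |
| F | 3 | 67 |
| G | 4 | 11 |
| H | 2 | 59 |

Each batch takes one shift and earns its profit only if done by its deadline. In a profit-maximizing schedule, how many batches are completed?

Profit order: E=70 F=67 D=66 H=59 A=45 B=38 C=14 G=11
Assign: E→slot 3, F→slot 2, D→slot 4, H→slot 1, A skipped, B→slot 6, C skipped, G skipped.
Slots: [1:H] [2:F] [3:E] [4:D] [6:B]
5 of 8 scheduled.

5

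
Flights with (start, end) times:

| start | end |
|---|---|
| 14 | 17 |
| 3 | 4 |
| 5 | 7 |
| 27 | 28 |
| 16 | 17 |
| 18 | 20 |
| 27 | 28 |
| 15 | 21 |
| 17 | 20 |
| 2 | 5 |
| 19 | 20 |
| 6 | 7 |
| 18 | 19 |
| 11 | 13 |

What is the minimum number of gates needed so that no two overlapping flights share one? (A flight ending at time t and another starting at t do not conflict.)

4

Count concurrent intervals with a sweep; the peak is the room count.
Events (time:±→running): 2:+→1 3:+→2 4:-→1 5:-→0 5:+→1 6:+→2 7:-→1 7:-→0 11:+→1 13:-→0 14:+→1 15:+→2 16:+→3 17:-→2 17:-→1 17:+→2 18:+→3 18:+→4 … peak 4.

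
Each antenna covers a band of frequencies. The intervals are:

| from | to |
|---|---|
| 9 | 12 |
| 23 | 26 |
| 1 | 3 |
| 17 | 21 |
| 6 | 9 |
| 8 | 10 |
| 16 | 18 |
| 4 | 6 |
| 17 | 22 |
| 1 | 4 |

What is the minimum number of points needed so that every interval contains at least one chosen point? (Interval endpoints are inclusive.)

Sort by right endpoint; whenever an interval is uncovered, place a point at its right end.
Sorted: [1,3] [1,4] [4,6] [6,9] [8,10] [9,12] [16,18] [17,21] [17,22] [23,26]
{[1,3],[1,4]} hit by 3; {[4,6],[6,9]} hit by 6; {[8,10],[9,12]} hit by 10; {[16,18],[17,21],[17,22]} hit by 18; {[23,26]} hit by 26.
Points: 3, 6, 10, 18, 26 (5 total).

5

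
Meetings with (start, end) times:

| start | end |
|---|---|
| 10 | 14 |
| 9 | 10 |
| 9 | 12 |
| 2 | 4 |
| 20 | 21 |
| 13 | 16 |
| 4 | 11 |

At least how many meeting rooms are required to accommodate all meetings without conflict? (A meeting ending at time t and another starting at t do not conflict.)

Count concurrent intervals with a sweep; the peak is the room count.
starts: [2, 4, 9, 9, 10, 13, 20]
ends:   [4, 10, 11, 12, 14, 16, 21]
s2→1 e4→0 s4→1 s9→2 s9→3  — peak 3.

3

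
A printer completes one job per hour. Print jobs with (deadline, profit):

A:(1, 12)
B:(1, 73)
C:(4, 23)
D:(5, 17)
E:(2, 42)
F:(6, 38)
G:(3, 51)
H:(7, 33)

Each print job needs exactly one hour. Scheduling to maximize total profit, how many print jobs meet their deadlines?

Take jobs in profit order; each goes to the latest open slot no later than its deadline.
By profit: B(d1,73), G(d3,51), E(d2,42), F(d6,38), H(d7,33), C(d4,23), D(d5,17), A(d1,12)
B→slot 1; G→slot 3; E→slot 2; F→slot 6; H→slot 7; C→slot 4; D→slot 5; A skipped.
7 of 8 scheduled.

7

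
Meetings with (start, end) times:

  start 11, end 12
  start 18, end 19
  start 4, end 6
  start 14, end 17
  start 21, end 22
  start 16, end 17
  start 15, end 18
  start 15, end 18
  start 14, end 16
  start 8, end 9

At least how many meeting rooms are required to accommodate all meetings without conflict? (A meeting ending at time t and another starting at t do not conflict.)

4

Events (time:±→running): 4:+→1 6:-→0 8:+→1 9:-→0 11:+→1 12:-→0 14:+→1 14:+→2 15:+→3 15:+→4 … peak 4.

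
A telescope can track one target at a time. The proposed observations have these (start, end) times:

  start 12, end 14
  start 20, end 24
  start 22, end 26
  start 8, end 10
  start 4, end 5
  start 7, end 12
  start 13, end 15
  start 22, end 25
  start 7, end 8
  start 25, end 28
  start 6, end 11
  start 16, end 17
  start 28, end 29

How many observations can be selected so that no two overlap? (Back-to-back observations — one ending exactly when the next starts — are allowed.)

8

By end time: (4,5), (7,8), (8,10), (6,11), (7,12), (12,14), (13,15), (16,17), (20,24), (22,25), (22,26), (25,28), (28,29).
Pick (4,5); next start ≥ 5 → (7,8); next start ≥ 8 → (8,10); next start ≥ 10 → (12,14); next start ≥ 14 → (16,17); next start ≥ 17 → (20,24); next start ≥ 24 → (25,28); next start ≥ 28 → (28,29).
Selected 8 observations.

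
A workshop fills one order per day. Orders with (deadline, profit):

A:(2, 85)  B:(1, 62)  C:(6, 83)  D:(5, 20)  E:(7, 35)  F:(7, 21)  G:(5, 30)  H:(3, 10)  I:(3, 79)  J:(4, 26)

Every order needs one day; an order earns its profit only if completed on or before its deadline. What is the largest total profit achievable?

Take jobs in profit order; each goes to the latest open slot no later than its deadline.
Profit order: A=85 C=83 I=79 B=62 E=35 G=30 J=26 F=21 D=20 H=10
Assign: A→slot 2, C→slot 6, I→slot 3, B→slot 1, E→slot 7, G→slot 5, J→slot 4, F skipped, D skipped, H skipped.
Slots: [1:B] [2:A] [3:I] [4:J] [5:G] [6:C] [7:E]
Profit = 62 + 85 + 79 + 26 + 30 + 83 + 35 = 400

400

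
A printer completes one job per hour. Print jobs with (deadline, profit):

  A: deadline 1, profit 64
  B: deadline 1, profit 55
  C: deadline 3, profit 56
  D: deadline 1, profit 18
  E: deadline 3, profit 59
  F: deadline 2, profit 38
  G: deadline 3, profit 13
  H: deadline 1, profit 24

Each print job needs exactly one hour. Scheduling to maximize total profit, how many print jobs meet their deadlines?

3

Take jobs in profit order; each goes to the latest open slot no later than its deadline.
By profit: A(d1,64), E(d3,59), C(d3,56), B(d1,55), F(d2,38), H(d1,24), D(d1,18), G(d3,13)
A→slot 1; E→slot 3; C→slot 2; B skipped; F skipped; H skipped; D skipped; G skipped.
3 of 8 scheduled.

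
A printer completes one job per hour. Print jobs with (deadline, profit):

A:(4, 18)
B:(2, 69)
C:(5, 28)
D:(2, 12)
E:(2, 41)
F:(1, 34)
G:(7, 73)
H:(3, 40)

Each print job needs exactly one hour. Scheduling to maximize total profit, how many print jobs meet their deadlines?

6

Take jobs in profit order; each goes to the latest open slot no later than its deadline.
By profit: G(d7,73), B(d2,69), E(d2,41), H(d3,40), F(d1,34), C(d5,28), A(d4,18), D(d2,12)
G→slot 7; B→slot 2; E→slot 1; H→slot 3; F skipped; C→slot 5; A→slot 4; D skipped.
6 of 8 scheduled.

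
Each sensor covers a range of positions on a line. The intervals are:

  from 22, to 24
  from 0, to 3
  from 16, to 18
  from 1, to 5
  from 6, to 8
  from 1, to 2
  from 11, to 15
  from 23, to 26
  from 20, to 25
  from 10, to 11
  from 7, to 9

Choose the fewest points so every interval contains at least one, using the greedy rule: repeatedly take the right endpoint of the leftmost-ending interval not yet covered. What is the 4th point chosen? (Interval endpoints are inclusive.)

Process intervals by earliest right end; each time one isn't hit yet, stab at its right endpoint.
Sorted: [1,2] [0,3] [1,5] [6,8] [7,9] [10,11] [11,15] [16,18] [22,24] [20,25] [23,26]
{[1,2],[0,3],[1,5]} hit by 2; {[6,8],[7,9]} hit by 8; {[10,11],[11,15]} hit by 11; {[16,18]} hit by 18; {[22,24],[20,25],[23,26]} hit by 24.
Points: 2, 8, 11, 18, 24 (5 total).

18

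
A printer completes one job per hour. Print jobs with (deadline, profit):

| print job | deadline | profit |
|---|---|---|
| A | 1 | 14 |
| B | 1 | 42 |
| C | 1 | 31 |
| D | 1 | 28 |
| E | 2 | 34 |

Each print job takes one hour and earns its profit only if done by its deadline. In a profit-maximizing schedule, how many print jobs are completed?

2

By profit: B(d1,42), E(d2,34), C(d1,31), D(d1,28), A(d1,14)
B→slot 1; E→slot 2; C skipped; D skipped; A skipped.
2 of 5 scheduled.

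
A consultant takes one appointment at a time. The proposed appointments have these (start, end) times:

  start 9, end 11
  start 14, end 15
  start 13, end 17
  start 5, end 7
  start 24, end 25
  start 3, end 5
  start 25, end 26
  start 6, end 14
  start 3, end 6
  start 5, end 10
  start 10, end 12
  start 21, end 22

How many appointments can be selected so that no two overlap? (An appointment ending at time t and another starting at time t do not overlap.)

7

Greedy by earliest finish: after sorting by end time, pick each interval compatible with the last pick.
Sorted by end: (3,5)  (3,6)  (5,7)  (5,10)  (9,11)  (10,12)  (6,14)  (14,15)  (13,17)  (21,22)  (24,25)  (25,26)
take (3,5); take (5,7); take (9,11); take (14,15); take (21,22); take (24,25); take (25,26).
Selected 7 appointments.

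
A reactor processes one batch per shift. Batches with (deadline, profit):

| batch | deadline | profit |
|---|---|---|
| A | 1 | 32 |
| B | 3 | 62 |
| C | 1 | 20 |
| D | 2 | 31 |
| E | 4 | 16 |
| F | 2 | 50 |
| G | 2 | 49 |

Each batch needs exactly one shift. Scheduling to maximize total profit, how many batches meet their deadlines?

By profit: B(d3,62), F(d2,50), G(d2,49), A(d1,32), D(d2,31), C(d1,20), E(d4,16)
B→slot 3; F→slot 2; G→slot 1; A skipped; D skipped; C skipped; E→slot 4.
4 of 7 scheduled.

4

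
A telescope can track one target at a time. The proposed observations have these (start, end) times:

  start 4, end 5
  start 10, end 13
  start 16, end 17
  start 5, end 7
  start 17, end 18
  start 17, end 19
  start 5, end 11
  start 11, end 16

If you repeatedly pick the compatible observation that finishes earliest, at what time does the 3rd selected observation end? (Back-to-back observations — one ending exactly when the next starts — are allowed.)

By end time: (4,5), (5,7), (5,11), (10,13), (11,16), (16,17), (17,18), (17,19).
Pick (4,5); next start ≥ 5 → (5,7); next start ≥ 7 → (10,13); next start ≥ 13 → (16,17); next start ≥ 17 → (17,18).
Selected: (4,5) (5,7) (10,13) (16,17) (17,18)

13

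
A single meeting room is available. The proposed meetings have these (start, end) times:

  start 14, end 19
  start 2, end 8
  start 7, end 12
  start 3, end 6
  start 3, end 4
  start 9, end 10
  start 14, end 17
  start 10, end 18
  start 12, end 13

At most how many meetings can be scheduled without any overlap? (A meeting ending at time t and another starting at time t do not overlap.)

Sort by end time and greedily take each interval whose start is ≥ the last chosen end.
By end time: (3,4), (3,6), (2,8), (9,10), (7,12), (12,13), (14,17), (10,18), (14,19).
Pick (3,4); next start ≥ 4 → (9,10); next start ≥ 10 → (12,13); next start ≥ 13 → (14,17).
Selected 4 meetings.

4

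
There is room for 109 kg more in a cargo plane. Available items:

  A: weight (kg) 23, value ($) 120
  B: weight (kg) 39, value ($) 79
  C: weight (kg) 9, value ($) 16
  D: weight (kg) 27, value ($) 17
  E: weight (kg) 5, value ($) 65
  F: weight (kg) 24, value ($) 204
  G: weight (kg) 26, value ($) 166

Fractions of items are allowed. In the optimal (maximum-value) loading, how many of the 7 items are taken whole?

4

Greedy by value/weight ratio, highest first.
Order: E (65/5=13.00) > F (204/24=8.50) > G (166/26=6.38) > A (120/23=5.22) > B (79/39=2.03) > C (16/9=1.78) > D (17/27=0.63)
Fill: take E (5 @ 65) → take F (24 @ 204) → take G (26 @ 166) → take A (23 @ 120) → take 31/39 of B → 62.79; 109/109 used.
4 item(s) taken whole; one partial (take 31/39 of B).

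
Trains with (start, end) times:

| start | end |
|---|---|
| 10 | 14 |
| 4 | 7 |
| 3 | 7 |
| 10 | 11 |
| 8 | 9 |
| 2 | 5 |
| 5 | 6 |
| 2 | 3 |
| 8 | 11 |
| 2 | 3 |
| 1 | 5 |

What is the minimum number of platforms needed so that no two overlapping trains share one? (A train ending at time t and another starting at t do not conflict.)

Count concurrent intervals with a sweep; the peak is the room count.
Events (time:±→running): 1:+→1 2:+→2 2:+→3 2:+→4 … peak 4.

4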